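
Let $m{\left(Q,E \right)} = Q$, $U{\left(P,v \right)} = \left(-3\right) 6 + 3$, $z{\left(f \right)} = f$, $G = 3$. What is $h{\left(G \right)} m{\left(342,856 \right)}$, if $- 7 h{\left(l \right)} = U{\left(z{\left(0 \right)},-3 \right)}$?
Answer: $\frac{5130}{7} \approx 732.86$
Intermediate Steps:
$U{\left(P,v \right)} = -15$ ($U{\left(P,v \right)} = -18 + 3 = -15$)
$h{\left(l \right)} = \frac{15}{7}$ ($h{\left(l \right)} = \left(- \frac{1}{7}\right) \left(-15\right) = \frac{15}{7}$)
$h{\left(G \right)} m{\left(342,856 \right)} = \frac{15}{7} \cdot 342 = \frac{5130}{7}$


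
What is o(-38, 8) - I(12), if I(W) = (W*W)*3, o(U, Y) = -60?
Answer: -492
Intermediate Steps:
I(W) = 3*W² (I(W) = W²*3 = 3*W²)
o(-38, 8) - I(12) = -60 - 3*12² = -60 - 3*144 = -60 - 1*432 = -60 - 432 = -492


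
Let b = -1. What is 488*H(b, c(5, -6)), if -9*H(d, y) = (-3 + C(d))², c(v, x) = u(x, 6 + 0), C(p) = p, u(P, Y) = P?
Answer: -7808/9 ≈ -867.56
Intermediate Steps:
c(v, x) = x
H(d, y) = -(-3 + d)²/9
488*H(b, c(5, -6)) = 488*(-(-3 - 1)²/9) = 488*(-⅑*(-4)²) = 488*(-⅑*16) = 488*(-16/9) = -7808/9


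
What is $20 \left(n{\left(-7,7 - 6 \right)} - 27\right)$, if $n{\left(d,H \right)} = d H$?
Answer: $-680$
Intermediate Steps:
$n{\left(d,H \right)} = H d$
$20 \left(n{\left(-7,7 - 6 \right)} - 27\right) = 20 \left(\left(7 - 6\right) \left(-7\right) - 27\right) = 20 \left(1 \left(-7\right) - 27\right) = 20 \left(-7 - 27\right) = 20 \left(-34\right) = -680$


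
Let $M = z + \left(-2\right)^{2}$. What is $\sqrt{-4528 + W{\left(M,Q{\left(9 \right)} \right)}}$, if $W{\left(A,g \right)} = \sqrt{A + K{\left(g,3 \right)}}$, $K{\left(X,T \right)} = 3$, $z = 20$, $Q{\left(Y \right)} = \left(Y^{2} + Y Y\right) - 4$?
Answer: $\sqrt{-4528 + 3 \sqrt{3}} \approx 67.252 i$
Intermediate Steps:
$Q{\left(Y \right)} = -4 + 2 Y^{2}$ ($Q{\left(Y \right)} = \left(Y^{2} + Y^{2}\right) - 4 = 2 Y^{2} - 4 = -4 + 2 Y^{2}$)
$M = 24$ ($M = 20 + \left(-2\right)^{2} = 20 + 4 = 24$)
$W{\left(A,g \right)} = \sqrt{3 + A}$ ($W{\left(A,g \right)} = \sqrt{A + 3} = \sqrt{3 + A}$)
$\sqrt{-4528 + W{\left(M,Q{\left(9 \right)} \right)}} = \sqrt{-4528 + \sqrt{3 + 24}} = \sqrt{-4528 + \sqrt{27}} = \sqrt{-4528 + 3 \sqrt{3}}$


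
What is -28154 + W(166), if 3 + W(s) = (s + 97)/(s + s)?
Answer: -9347861/332 ≈ -28156.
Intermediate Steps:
W(s) = -3 + (97 + s)/(2*s) (W(s) = -3 + (s + 97)/(s + s) = -3 + (97 + s)/((2*s)) = -3 + (97 + s)*(1/(2*s)) = -3 + (97 + s)/(2*s))
-28154 + W(166) = -28154 + (½)*(97 - 5*166)/166 = -28154 + (½)*(1/166)*(97 - 830) = -28154 + (½)*(1/166)*(-733) = -28154 - 733/332 = -9347861/332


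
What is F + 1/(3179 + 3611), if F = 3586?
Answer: 24348941/6790 ≈ 3586.0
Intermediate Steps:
F + 1/(3179 + 3611) = 3586 + 1/(3179 + 3611) = 3586 + 1/6790 = 24348941/6790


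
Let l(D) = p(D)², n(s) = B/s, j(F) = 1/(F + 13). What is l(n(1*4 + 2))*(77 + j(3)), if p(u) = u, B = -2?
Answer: 137/16 ≈ 8.5625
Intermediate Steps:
j(F) = 1/(13 + F)
n(s) = -2/s
l(D) = D²
l(n(1*4 + 2))*(77 + j(3)) = (-2/(1*4 + 2))²*(77 + 1/(13 + 3)) = (-2/(4 + 2))²*(77 + 1/16) = (-2/6)²*(77 + 1/16) = (-2*⅙)²*(1233/16) = (-⅓)²*(1233/16) = (⅑)*(1233/16) = 137/16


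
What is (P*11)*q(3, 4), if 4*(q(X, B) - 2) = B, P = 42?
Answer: 1386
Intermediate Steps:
q(X, B) = 2 + B/4
(P*11)*q(3, 4) = (42*11)*(2 + (1/4)*4) = 462*(2 + 1) = 462*3 = 1386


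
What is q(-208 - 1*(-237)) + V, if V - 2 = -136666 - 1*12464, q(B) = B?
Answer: -149099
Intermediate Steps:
V = -149128 (V = 2 + (-136666 - 1*12464) = 2 + (-136666 - 12464) = 2 - 149130 = -149128)
q(-208 - 1*(-237)) + V = (-208 - 1*(-237)) - 149128 = (-208 + 237) - 149128 = 29 - 149128 = -149099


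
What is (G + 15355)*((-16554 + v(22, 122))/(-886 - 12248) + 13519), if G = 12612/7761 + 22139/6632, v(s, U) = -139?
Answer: 15598839021296484333/75113275952 ≈ 2.0767e+8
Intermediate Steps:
G = 85154521/17156984 (G = 12612*(1/7761) + 22139*(1/6632) = 4204/2587 + 22139/6632 = 85154521/17156984 ≈ 4.9633)
(G + 15355)*((-16554 + v(22, 122))/(-886 - 12248) + 13519) = (85154521/17156984 + 15355)*((-16554 - 139)/(-886 - 12248) + 13519) = 263530643841*(-16693/(-13134) + 13519)/17156984 = 263530643841*(-16693*(-1/13134) + 13519)/17156984 = 263530643841*(16693/13134 + 13519)/17156984 = (263530643841/17156984)*(177575239/13134) = 15598839021296484333/75113275952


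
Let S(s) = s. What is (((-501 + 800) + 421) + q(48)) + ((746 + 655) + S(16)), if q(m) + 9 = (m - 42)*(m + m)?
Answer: 2704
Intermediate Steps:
q(m) = -9 + 2*m*(-42 + m) (q(m) = -9 + (m - 42)*(m + m) = -9 + (-42 + m)*(2*m) = -9 + 2*m*(-42 + m))
(((-501 + 800) + 421) + q(48)) + ((746 + 655) + S(16)) = (((-501 + 800) + 421) + (-9 - 84*48 + 2*48**2)) + ((746 + 655) + 16) = ((299 + 421) + (-9 - 4032 + 2*2304)) + (1401 + 16) = (720 + (-9 - 4032 + 4608)) + 1417 = (720 + 567) + 1417 = 1287 + 1417 = 2704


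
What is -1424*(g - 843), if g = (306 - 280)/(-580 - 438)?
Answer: 611038400/509 ≈ 1.2005e+6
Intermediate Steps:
g = -13/509 (g = 26/(-1018) = 26*(-1/1018) = -13/509 ≈ -0.025540)
-1424*(g - 843) = -1424*(-13/509 - 843) = -1424*(-429100/509) = 611038400/509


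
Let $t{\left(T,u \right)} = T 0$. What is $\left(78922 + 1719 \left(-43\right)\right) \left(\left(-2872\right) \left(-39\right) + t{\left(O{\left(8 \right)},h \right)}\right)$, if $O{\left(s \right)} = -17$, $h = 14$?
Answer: $560600040$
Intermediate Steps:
$t{\left(T,u \right)} = 0$
$\left(78922 + 1719 \left(-43\right)\right) \left(\left(-2872\right) \left(-39\right) + t{\left(O{\left(8 \right)},h \right)}\right) = \left(78922 + 1719 \left(-43\right)\right) \left(\left(-2872\right) \left(-39\right) + 0\right) = \left(78922 - 73917\right) \left(112008 + 0\right) = 5005 \cdot 112008 = 560600040$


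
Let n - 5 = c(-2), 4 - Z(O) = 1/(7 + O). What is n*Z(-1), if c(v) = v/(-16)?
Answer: 943/48 ≈ 19.646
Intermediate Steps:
Z(O) = 4 - 1/(7 + O)
c(v) = -v/16 (c(v) = v*(-1/16) = -v/16)
n = 41/8 (n = 5 - 1/16*(-2) = 5 + ⅛ = 41/8 ≈ 5.1250)
n*Z(-1) = 41*((27 + 4*(-1))/(7 - 1))/8 = 41*((27 - 4)/6)/8 = 41*((⅙)*23)/8 = (41/8)*(23/6) = 943/48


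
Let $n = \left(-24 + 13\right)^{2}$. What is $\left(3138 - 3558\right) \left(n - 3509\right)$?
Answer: $1422960$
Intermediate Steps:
$n = 121$ ($n = \left(-11\right)^{2} = 121$)
$\left(3138 - 3558\right) \left(n - 3509\right) = \left(3138 - 3558\right) \left(121 - 3509\right) = \left(3138 - 3558\right) \left(-3388\right) = \left(-420\right) \left(-3388\right) = 1422960$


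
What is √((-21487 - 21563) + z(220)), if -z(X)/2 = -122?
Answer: I*√42806 ≈ 206.9*I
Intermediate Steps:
z(X) = 244 (z(X) = -2*(-122) = 244)
√((-21487 - 21563) + z(220)) = √((-21487 - 21563) + 244) = √(-43050 + 244) = √(-42806) = I*√42806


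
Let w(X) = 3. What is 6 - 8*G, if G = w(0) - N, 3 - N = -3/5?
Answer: 54/5 ≈ 10.800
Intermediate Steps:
N = 18/5 (N = 3 - (-3)/5 = 3 - 1*(-3/5) = 3 + 3/5 = 18/5 ≈ 3.6000)
G = -3/5 (G = 3 - 1*18/5 = 3 - 18/5 = -3/5 ≈ -0.60000)
6 - 8*G = 6 - 8*(-3/5) = 6 + 24/5 = 54/5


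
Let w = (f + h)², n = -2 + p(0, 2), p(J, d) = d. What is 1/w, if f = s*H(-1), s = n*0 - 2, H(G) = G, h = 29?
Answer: 1/961 ≈ 0.0010406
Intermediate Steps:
n = 0 (n = -2 + 2 = 0)
s = -2 (s = 0*0 - 2 = 0 - 2 = -2)
f = 2 (f = -2*(-1) = 2)
w = 961 (w = (2 + 29)² = 31² = 961)
1/w = 1/961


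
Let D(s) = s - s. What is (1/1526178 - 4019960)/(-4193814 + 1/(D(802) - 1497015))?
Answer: 3061482757799185395/3193884827316931186 ≈ 0.95854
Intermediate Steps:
D(s) = 0
(1/1526178 - 4019960)/(-4193814 + 1/(D(802) - 1497015)) = (1/1526178 - 4019960)/(-4193814 + 1/(0 - 1497015)) = (1/1526178 - 4019960)/(-4193814 + 1/(-1497015)) = -6135174512879/(1526178*(-4193814 - 1/1497015)) = -6135174512879/(1526178*(-6278202465211/1497015)) = -6135174512879/1526178*(-1497015/6278202465211) = 3061482757799185395/3193884827316931186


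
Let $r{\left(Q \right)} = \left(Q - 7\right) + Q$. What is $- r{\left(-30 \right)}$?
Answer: $67$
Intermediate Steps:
$r{\left(Q \right)} = -7 + 2 Q$ ($r{\left(Q \right)} = \left(-7 + Q\right) + Q = -7 + 2 Q$)
$- r{\left(-30 \right)} = - (-7 + 2 \left(-30\right)) = - (-7 - 60) = \left(-1\right) \left(-67\right) = 67$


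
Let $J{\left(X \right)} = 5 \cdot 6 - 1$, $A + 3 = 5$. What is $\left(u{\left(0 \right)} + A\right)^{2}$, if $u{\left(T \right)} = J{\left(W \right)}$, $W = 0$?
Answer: $961$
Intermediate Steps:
$A = 2$ ($A = -3 + 5 = 2$)
$J{\left(X \right)} = 29$ ($J{\left(X \right)} = 30 - 1 = 29$)
$u{\left(T \right)} = 29$
$\left(u{\left(0 \right)} + A\right)^{2} = \left(29 + 2\right)^{2} = 31^{2} = 961$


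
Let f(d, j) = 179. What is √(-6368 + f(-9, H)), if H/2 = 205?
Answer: I*√6189 ≈ 78.67*I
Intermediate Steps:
H = 410 (H = 2*205 = 410)
√(-6368 + f(-9, H)) = √(-6368 + 179) = √(-6189) = I*√6189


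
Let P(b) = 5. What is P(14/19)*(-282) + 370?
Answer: -1040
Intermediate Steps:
P(14/19)*(-282) + 370 = 5*(-282) + 370 = -1410 + 370 = -1040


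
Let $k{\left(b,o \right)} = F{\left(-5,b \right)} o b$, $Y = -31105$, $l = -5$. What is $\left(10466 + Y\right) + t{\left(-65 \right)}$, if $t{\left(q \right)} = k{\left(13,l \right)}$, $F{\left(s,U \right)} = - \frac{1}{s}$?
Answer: $-20652$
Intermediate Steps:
$k{\left(b,o \right)} = \frac{b o}{5}$ ($k{\left(b,o \right)} = - \frac{1}{-5} o b = \left(-1\right) \left(- \frac{1}{5}\right) o b = \frac{o}{5} b = \frac{b o}{5}$)
$t{\left(q \right)} = -13$ ($t{\left(q \right)} = \frac{1}{5} \cdot 13 \left(-5\right) = -13$)
$\left(10466 + Y\right) + t{\left(-65 \right)} = \left(10466 - 31105\right) - 13 = -20639 - 13 = -20652$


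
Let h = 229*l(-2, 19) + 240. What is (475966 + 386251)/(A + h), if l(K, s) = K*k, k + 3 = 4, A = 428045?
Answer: 862217/427827 ≈ 2.0153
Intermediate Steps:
k = 1 (k = -3 + 4 = 1)
l(K, s) = K (l(K, s) = K*1 = K)
h = -218 (h = 229*(-2) + 240 = -458 + 240 = -218)
(475966 + 386251)/(A + h) = (475966 + 386251)/(428045 - 218) = 862217/427827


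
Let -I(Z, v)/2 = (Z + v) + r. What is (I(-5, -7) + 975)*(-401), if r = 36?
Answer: -371727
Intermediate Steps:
I(Z, v) = -72 - 2*Z - 2*v (I(Z, v) = -2*((Z + v) + 36) = -2*(36 + Z + v) = -72 - 2*Z - 2*v)
(I(-5, -7) + 975)*(-401) = ((-72 - 2*(-5) - 2*(-7)) + 975)*(-401) = ((-72 + 10 + 14) + 975)*(-401) = (-48 + 975)*(-401) = 927*(-401) = -371727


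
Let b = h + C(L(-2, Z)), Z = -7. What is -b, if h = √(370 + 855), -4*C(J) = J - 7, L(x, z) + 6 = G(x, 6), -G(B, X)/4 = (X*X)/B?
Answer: -81/4 ≈ -20.250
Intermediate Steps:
G(B, X) = -4*X²/B (G(B, X) = -4*X*X/B = -4*X²/B)
L(x, z) = -6 - 144/x (L(x, z) = -6 - 4*6²/x = -6 - 4*36/x = -6 - 144/x)
C(J) = 7/4 - J/4 (C(J) = -(J - 7)/4 = -(-7 + J)/4 = 7/4 - J/4)
h = 35 (h = √1225 = 35)
b = 81/4 (b = 35 + (7/4 - (-6 - 144/(-2))/4) = 35 + (7/4 - (-6 - 144*(-½))/4) = 35 + (7/4 - (-6 + 72)/4) = 35 + (7/4 - ¼*66) = 35 + (7/4 - 33/2) = 35 - 59/4 = 81/4 ≈ 20.250)
-b = -1*81/4 = -81/4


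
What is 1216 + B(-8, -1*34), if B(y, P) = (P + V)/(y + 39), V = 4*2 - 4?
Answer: 37666/31 ≈ 1215.0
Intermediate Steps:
V = 4 (V = 8 - 4 = 4)
B(y, P) = (4 + P)/(39 + y) (B(y, P) = (P + 4)/(y + 39) = (4 + P)/(39 + y))
1216 + B(-8, -1*34) = 1216 + (4 - 1*34)/(39 - 8) = 1216 + (4 - 34)/31 = 1216 + (1/31)*(-30) = 1216 - 30/31 = 37666/31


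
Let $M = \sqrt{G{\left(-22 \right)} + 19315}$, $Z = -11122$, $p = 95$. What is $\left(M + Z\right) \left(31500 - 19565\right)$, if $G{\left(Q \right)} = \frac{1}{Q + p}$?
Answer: $-132741070 + \frac{23870 \sqrt{25732427}}{73} \approx -1.3108 \cdot 10^{8}$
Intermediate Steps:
$G{\left(Q \right)} = \frac{1}{95 + Q}$ ($G{\left(Q \right)} = \frac{1}{Q + 95} = \frac{1}{95 + Q}$)
$M = \frac{2 \sqrt{25732427}}{73}$ ($M = \sqrt{\frac{1}{95 - 22} + 19315} = \sqrt{\frac{1}{73} + 19315} = \sqrt{\frac{1409996}{73}} = \frac{2 \sqrt{25732427}}{73} \approx 138.98$)
$\left(M + Z\right) \left(31500 - 19565\right) = \left(\frac{2 \sqrt{25732427}}{73} - 11122\right) \left(31500 - 19565\right) = \left(-11122 + \frac{2 \sqrt{25732427}}{73}\right) 11935 = -132741070 + \frac{23870 \sqrt{25732427}}{73}$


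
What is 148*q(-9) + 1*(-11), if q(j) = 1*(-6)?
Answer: -899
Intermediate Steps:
q(j) = -6
148*q(-9) + 1*(-11) = 148*(-6) + 1*(-11) = -888 - 11 = -899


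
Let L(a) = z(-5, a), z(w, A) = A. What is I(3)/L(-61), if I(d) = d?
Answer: -3/61 ≈ -0.049180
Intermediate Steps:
L(a) = a
I(3)/L(-61) = 3/(-61) = 3*(-1/61) = -3/61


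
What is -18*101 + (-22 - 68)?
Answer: -1908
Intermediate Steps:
-18*101 + (-22 - 68) = -1818 - 90 = -1908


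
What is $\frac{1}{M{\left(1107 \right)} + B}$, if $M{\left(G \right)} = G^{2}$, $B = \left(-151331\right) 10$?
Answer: $- \frac{1}{287861} \approx -3.4739 \cdot 10^{-6}$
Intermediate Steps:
$B = -1513310$
$\frac{1}{M{\left(1107 \right)} + B} = \frac{1}{1107^{2} - 1513310} = \frac{1}{1225449 - 1513310} = \frac{1}{-287861} = - \frac{1}{287861}$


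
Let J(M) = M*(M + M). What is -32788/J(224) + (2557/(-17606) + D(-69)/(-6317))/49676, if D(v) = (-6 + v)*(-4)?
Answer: -73518658289901/225010881819136 ≈ -0.32673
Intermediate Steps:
D(v) = 24 - 4*v
J(M) = 2*M² (J(M) = M*(2*M) = 2*M²)
-32788/J(224) + (2557/(-17606) + D(-69)/(-6317))/49676 = -32788/(2*224²) + (2557/(-17606) + (24 - 4*(-69))/(-6317))/49676 = -32788/(2*50176) + (2557*(-1/17606) + (24 + 276)*(-1/6317))*(1/49676) = -32788/100352 + (-2557/17606 + 300*(-1/6317))*(1/49676) = -32788*1/100352 + (-2557/17606 - 300/6317)*(1/49676) = -1171/3584 - 21434369/111217102*1/49676 = -1171/3584 - 1948579/502256432632 = -73518658289901/225010881819136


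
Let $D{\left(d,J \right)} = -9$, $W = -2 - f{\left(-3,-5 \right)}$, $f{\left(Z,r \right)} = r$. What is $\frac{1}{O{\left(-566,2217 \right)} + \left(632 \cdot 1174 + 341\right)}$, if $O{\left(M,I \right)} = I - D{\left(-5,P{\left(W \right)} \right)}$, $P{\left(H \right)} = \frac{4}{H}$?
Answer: $\frac{1}{744535} \approx 1.3431 \cdot 10^{-6}$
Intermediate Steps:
$W = 3$ ($W = -2 - -5 = -2 + 5 = 3$)
$O{\left(M,I \right)} = 9 + I$ ($O{\left(M,I \right)} = I - -9 = I + 9 = 9 + I$)
$\frac{1}{O{\left(-566,2217 \right)} + \left(632 \cdot 1174 + 341\right)} = \frac{1}{\left(9 + 2217\right) + \left(632 \cdot 1174 + 341\right)} = \frac{1}{2226 + \left(741968 + 341\right)} = \frac{1}{2226 + 742309} = \frac{1}{744535}$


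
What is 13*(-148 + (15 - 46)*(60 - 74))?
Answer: 3718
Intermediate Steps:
13*(-148 + (15 - 46)*(60 - 74)) = 13*(-148 - 31*(-14)) = 13*(-148 + 434) = 13*286 = 3718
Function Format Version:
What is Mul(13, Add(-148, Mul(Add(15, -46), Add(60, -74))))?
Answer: 3718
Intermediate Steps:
Mul(13, Add(-148, Mul(Add(15, -46), Add(60, -74)))) = Mul(13, Add(-148, Mul(-31, -14))) = Mul(13, Add(-148, 434)) = Mul(13, 286) = 3718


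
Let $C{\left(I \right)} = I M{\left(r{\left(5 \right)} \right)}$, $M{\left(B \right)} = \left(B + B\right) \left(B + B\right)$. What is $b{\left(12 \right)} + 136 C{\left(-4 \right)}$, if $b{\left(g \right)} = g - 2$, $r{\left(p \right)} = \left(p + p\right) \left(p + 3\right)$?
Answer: $-13926390$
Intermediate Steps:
$r{\left(p \right)} = 2 p \left(3 + p\right)$
$M{\left(B \right)} = 4 B^{2}$ ($M{\left(B \right)} = 2 B 2 B = 4 B^{2}$)
$b{\left(g \right)} = -2 + g$
$C{\left(I \right)} = 25600 I$ ($C{\left(I \right)} = I 4 \left(2 \cdot 5 \left(3 + 5\right)\right)^{2} = I 4 \left(2 \cdot 5 \cdot 8\right)^{2} = I 4 \cdot 80^{2} = I 4 \cdot 6400 = I 25600 = 25600 I$)
$b{\left(12 \right)} + 136 C{\left(-4 \right)} = \left(-2 + 12\right) + 136 \cdot 25600 \left(-4\right) = 10 + 136 \left(-102400\right) = 10 - 13926400 = -13926390$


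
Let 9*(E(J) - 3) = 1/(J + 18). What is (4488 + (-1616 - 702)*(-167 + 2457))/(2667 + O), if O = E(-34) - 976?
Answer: -763737408/243935 ≈ -3130.9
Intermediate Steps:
E(J) = 3 + 1/(9*(18 + J)) (E(J) = 3 + 1/(9*(J + 18)) = 3 + 1/(9*(18 + J)))
O = -140113/144 (O = (487 + 27*(-34))/(9*(18 - 34)) - 976 = (⅑)*(487 - 918)/(-16) - 976 = (⅑)*(-1/16)*(-431) - 976 = 431/144 - 976 = -140113/144 ≈ -973.01)
(4488 + (-1616 - 702)*(-167 + 2457))/(2667 + O) = (4488 + (-1616 - 702)*(-167 + 2457))/(2667 - 140113/144) = (4488 - 2318*2290)/(243935/144) = (4488 - 5308220)*(144/243935) = -5303732*144/243935 = -763737408/243935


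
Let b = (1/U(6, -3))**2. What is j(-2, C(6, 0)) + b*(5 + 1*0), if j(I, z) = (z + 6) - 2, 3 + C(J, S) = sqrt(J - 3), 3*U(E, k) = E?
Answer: 9/4 + sqrt(3) ≈ 3.9821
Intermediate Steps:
U(E, k) = E/3
C(J, S) = -3 + sqrt(-3 + J) (C(J, S) = -3 + sqrt(J - 3) = -3 + sqrt(-3 + J))
b = 1/4 (b = (1/((1/3)*6))**2 = (1/2)**2 = 1/4 ≈ 0.25000)
j(I, z) = 4 + z (j(I, z) = (6 + z) - 2 = 4 + z)
j(-2, C(6, 0)) + b*(5 + 1*0) = (4 + (-3 + sqrt(-3 + 6))) + (5 + 1*0)/4 = (4 + (-3 + sqrt(3))) + (5 + 0)/4 = (1 + sqrt(3)) + (1/4)*5 = (1 + sqrt(3)) + 5/4 = 9/4 + sqrt(3)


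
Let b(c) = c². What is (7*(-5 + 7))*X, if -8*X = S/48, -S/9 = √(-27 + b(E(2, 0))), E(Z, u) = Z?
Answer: 21*I*√23/64 ≈ 1.5736*I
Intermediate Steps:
S = -9*I*√23 (S = -9*√(-27 + 2²) = -9*√(-27 + 4) = -9*I*√23 ≈ -43.162*I)
X = 3*I*√23/128 (X = -(-9*I*√23)/(8*48) = -(-3)*I*√23/128 = 3*I*√23/128 ≈ 0.1124*I)
(7*(-5 + 7))*X = (7*(-5 + 7))*(3*I*√23/128) = (7*2)*(3*I*√23/128) = 14*(3*I*√23/128) = 21*I*√23/64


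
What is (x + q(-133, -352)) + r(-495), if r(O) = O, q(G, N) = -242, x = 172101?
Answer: 171364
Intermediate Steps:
(x + q(-133, -352)) + r(-495) = (172101 - 242) - 495 = 171859 - 495 = 171364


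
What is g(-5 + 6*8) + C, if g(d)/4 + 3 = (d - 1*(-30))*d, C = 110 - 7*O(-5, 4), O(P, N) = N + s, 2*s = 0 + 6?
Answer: 12605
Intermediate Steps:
s = 3 (s = (0 + 6)/2 = (½)*6 = 3)
O(P, N) = 3 + N (O(P, N) = N + 3 = 3 + N)
C = 61 (C = 110 - 7*(3 + 4) = 110 - 7*7 = 110 - 49 = 61)
g(d) = -12 + 4*d*(30 + d) (g(d) = -12 + 4*((d - 1*(-30))*d) = -12 + 4*((d + 30)*d) = -12 + 4*((30 + d)*d) = -12 + 4*(d*(30 + d)) = -12 + 4*d*(30 + d))
g(-5 + 6*8) + C = (-12 + 4*(-5 + 6*8)² + 120*(-5 + 6*8)) + 61 = (-12 + 4*(-5 + 48)² + 120*(-5 + 48)) + 61 = (-12 + 4*43² + 120*43) + 61 = (-12 + 4*1849 + 5160) + 61 = (-12 + 7396 + 5160) + 61 = 12544 + 61 = 12605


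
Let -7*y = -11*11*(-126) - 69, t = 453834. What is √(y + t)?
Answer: √22131627/7 ≈ 672.06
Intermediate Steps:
y = -15177/7 (y = -(-11*11*(-126) - 69)/7 = -(-121*(-126) - 69)/7 = -(15246 - 69)/7 = -⅐*15177 = -15177/7 ≈ -2168.1)
√(y + t) = √(-15177/7 + 453834) = √(3161661/7) = √22131627/7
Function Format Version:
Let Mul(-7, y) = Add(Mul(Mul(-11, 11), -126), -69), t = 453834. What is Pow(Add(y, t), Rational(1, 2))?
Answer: Mul(Rational(1, 7), Pow(22131627, Rational(1, 2))) ≈ 672.06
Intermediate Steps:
y = Rational(-15177, 7) (y = Mul(Rational(-1, 7), Add(Mul(Mul(-11, 11), -126), -69)) = Mul(Rational(-1, 7), Add(Mul(-121, -126), -69)) = Mul(Rational(-1, 7), Add(15246, -69)) = Mul(Rational(-1, 7), 15177) = Rational(-15177, 7) ≈ -2168.1)
Pow(Add(y, t), Rational(1, 2)) = Pow(Add(Rational(-15177, 7), 453834), Rational(1, 2)) = Pow(Rational(3161661, 7), Rational(1, 2)) = Mul(Rational(1, 7), Pow(22131627, Rational(1, 2)))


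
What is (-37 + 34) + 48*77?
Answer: 3693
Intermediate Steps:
(-37 + 34) + 48*77 = -3 + 3696 = 3693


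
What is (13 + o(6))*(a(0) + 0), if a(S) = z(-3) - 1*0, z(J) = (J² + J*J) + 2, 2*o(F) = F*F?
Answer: 620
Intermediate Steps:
o(F) = F²/2 (o(F) = (F*F)/2 = F²/2)
z(J) = 2 + 2*J² (z(J) = (J² + J²) + 2 = 2*J² + 2 = 2 + 2*J²)
a(S) = 20 (a(S) = (2 + 2*(-3)²) - 1*0 = (2 + 2*9) + 0 = (2 + 18) + 0 = 20 + 0 = 20)
(13 + o(6))*(a(0) + 0) = (13 + (½)*6²)*(20 + 0) = (13 + (½)*36)*20 = (13 + 18)*20 = 31*20 = 620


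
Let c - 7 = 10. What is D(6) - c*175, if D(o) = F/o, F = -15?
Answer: -5955/2 ≈ -2977.5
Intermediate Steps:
c = 17 (c = 7 + 10 = 17)
D(o) = -15/o
D(6) - c*175 = -15/6 - 17*175 = -15*⅙ - 1*2975 = -5/2 - 2975 = -5955/2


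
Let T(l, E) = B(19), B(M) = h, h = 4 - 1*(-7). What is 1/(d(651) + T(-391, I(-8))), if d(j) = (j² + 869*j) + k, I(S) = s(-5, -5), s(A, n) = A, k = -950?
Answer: 1/988581 ≈ 1.0116e-6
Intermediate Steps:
I(S) = -5
d(j) = -950 + j² + 869*j (d(j) = (j² + 869*j) - 950 = -950 + j² + 869*j)
h = 11 (h = 4 + 7 = 11)
B(M) = 11
T(l, E) = 11
1/(d(651) + T(-391, I(-8))) = 1/((-950 + 651² + 869*651) + 11) = 1/((-950 + 423801 + 565719) + 11) = 1/(988570 + 11) = 1/988581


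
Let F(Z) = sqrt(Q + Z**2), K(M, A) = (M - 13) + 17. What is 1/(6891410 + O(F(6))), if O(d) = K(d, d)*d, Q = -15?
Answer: 6891431/47491821227425 - 4*sqrt(21)/47491821227425 ≈ 1.4511e-7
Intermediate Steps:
K(M, A) = 4 + M (K(M, A) = (-13 + M) + 17 = 4 + M)
F(Z) = sqrt(-15 + Z**2)
O(d) = d*(4 + d) (O(d) = (4 + d)*d = d*(4 + d))
1/(6891410 + O(F(6))) = 1/(6891410 + sqrt(-15 + 6**2)*(4 + sqrt(-15 + 6**2))) = 1/(6891410 + sqrt(-15 + 36)*(4 + sqrt(-15 + 36))) = 1/(6891410 + sqrt(21)*(4 + sqrt(21)))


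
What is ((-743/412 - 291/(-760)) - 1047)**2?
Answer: 6735543498107449/6127758400 ≈ 1.0992e+6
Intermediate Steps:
((-743/412 - 291/(-760)) - 1047)**2 = ((-743*1/412 - 291*(-1/760)) - 1047)**2 = ((-743/412 + 291/760) - 1047)**2 = (-111197/78280 - 1047)**2 = (-82070357/78280)**2 = 6735543498107449/6127758400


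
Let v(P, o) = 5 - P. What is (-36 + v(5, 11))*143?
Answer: -5148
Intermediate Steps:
(-36 + v(5, 11))*143 = (-36 + (5 - 1*5))*143 = (-36 + (5 - 5))*143 = (-36 + 0)*143 = -36*143 = -5148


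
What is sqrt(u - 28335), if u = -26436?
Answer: I*sqrt(54771) ≈ 234.03*I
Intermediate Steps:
sqrt(u - 28335) = sqrt(-26436 - 28335) = sqrt(-54771) = I*sqrt(54771)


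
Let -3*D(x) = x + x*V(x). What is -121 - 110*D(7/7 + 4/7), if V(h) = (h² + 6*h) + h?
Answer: 733381/1029 ≈ 712.71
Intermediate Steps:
V(h) = h² + 7*h
D(x) = -x/3 - x²*(7 + x)/3 (D(x) = -(x + x*(x*(7 + x)))/3 = -(x + x²*(7 + x))/3 = -x/3 - x²*(7 + x)/3)
-121 - 110*D(7/7 + 4/7) = -121 - (-110)*(7/7 + 4/7)*(1 + (7/7 + 4/7)*(7 + (7/7 + 4/7)))/3 = -121 - (-110)*(7*(⅐) + 4*(⅐))*(1 + (7*(⅐) + 4*(⅐))*(7 + (7*(⅐) + 4*(⅐))))/3 = -121 - (-110)*(1 + 4/7)*(1 + (1 + 4/7)*(7 + (1 + 4/7)))/3 = -121 - (-110)*11*(1 + 11*(7 + 11/7)/7)/(3*7) = -121 - (-110)*11*(1 + (11/7)*(60/7))/(3*7) = -121 - (-110)*11*(1 + 660/49)/(3*7) = -121 - (-110)*11*709/(3*7*49) = -121 - 110*(-7799/1029) = -121 + 857890/1029 = 733381/1029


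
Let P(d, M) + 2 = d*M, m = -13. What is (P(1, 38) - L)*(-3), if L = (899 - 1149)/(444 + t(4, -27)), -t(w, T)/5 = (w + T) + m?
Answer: -11357/104 ≈ -109.20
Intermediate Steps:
t(w, T) = 65 - 5*T - 5*w (t(w, T) = -5*((w + T) - 13) = -5*((T + w) - 13) = -5*(-13 + T + w) = 65 - 5*T - 5*w)
P(d, M) = -2 + M*d (P(d, M) = -2 + d*M = -2 + M*d)
L = -125/312 (L = (899 - 1149)/(444 + (65 - 5*(-27) - 5*4)) = -250/(444 + (65 + 135 - 20)) = -250/(444 + 180) = -250/624 = -250*1/624 = -125/312 ≈ -0.40064)
(P(1, 38) - L)*(-3) = ((-2 + 38*1) - 1*(-125/312))*(-3) = ((-2 + 38) + 125/312)*(-3) = (36 + 125/312)*(-3) = (11357/312)*(-3) = -11357/104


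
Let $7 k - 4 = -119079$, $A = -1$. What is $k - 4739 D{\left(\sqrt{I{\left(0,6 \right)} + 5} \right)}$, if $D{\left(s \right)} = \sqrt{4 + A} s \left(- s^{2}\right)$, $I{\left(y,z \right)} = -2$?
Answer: $\frac{179482}{7} \approx 25640.0$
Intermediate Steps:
$k = - \frac{119075}{7}$ ($k = \frac{4}{7} + \frac{1}{7} \left(-119079\right) = \frac{4}{7} - \frac{119079}{7} = - \frac{119075}{7} \approx -17011.0$)
$D{\left(s \right)} = - \sqrt{3} s^{3}$ ($D{\left(s \right)} = \sqrt{4 - 1} s \left(- s^{2}\right) = \sqrt{3} s \left(- s^{2}\right) = s \sqrt{3} \left(- s^{2}\right) = - \sqrt{3} s^{3}$)
$k - 4739 D{\left(\sqrt{I{\left(0,6 \right)} + 5} \right)} = - \frac{119075}{7} - 4739 \left(- \sqrt{3} \left(\sqrt{-2 + 5}\right)^{3}\right) = - \frac{119075}{7} - 4739 \left(- \sqrt{3} \left(\sqrt{3}\right)^{3}\right) = - \frac{119075}{7} - 4739 \left(- \sqrt{3} \cdot 3 \sqrt{3}\right) = - \frac{119075}{7} - -42651 = - \frac{119075}{7} + 42651 = \frac{179482}{7}$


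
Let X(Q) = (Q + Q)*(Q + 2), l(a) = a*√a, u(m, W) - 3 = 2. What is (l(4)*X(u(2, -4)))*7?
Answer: 3920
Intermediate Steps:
u(m, W) = 5 (u(m, W) = 3 + 2 = 5)
l(a) = a^(3/2)
X(Q) = 2*Q*(2 + Q) (X(Q) = (2*Q)*(2 + Q) = 2*Q*(2 + Q))
(l(4)*X(u(2, -4)))*7 = (4^(3/2)*(2*5*(2 + 5)))*7 = (8*(2*5*7))*7 = (8*70)*7 = 560*7 = 3920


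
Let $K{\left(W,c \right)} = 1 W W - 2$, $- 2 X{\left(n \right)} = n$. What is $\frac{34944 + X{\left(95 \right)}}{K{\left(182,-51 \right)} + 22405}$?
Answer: $\frac{69793}{111054} \approx 0.62846$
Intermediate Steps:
$X{\left(n \right)} = - \frac{n}{2}$
$K{\left(W,c \right)} = -2 + W^{2}$ ($K{\left(W,c \right)} = W W - 2 = W^{2} - 2 = -2 + W^{2}$)
$\frac{34944 + X{\left(95 \right)}}{K{\left(182,-51 \right)} + 22405} = \frac{34944 - \frac{95}{2}}{\left(-2 + 182^{2}\right) + 22405} = \frac{34944 - \frac{95}{2}}{\left(-2 + 33124\right) + 22405} = \frac{69793}{2 \left(33122 + 22405\right)} = \frac{69793}{2 \cdot 55527} = \frac{69793}{2} \cdot \frac{1}{55527} = \frac{69793}{111054}$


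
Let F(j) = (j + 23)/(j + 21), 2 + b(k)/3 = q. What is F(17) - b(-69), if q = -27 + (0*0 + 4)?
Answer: 1445/19 ≈ 76.053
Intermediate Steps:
q = -23 (q = -27 + (0 + 4) = -27 + 4 = -23)
b(k) = -75 (b(k) = -6 + 3*(-23) = -6 - 69 = -75)
F(j) = (23 + j)/(21 + j)
F(17) - b(-69) = (23 + 17)/(21 + 17) - 1*(-75) = 40/38 + 75 = (1/38)*40 + 75 = 20/19 + 75 = 1445/19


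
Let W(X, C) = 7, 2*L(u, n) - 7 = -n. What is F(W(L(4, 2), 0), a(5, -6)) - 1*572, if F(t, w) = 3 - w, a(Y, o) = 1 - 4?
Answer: -566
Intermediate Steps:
L(u, n) = 7/2 - n/2 (L(u, n) = 7/2 + (-n)/2 = 7/2 - n/2)
a(Y, o) = -3
F(W(L(4, 2), 0), a(5, -6)) - 1*572 = (3 - 1*(-3)) - 1*572 = (3 + 3) - 572 = 6 - 572 = -566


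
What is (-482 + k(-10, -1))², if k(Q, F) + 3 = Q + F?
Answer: 246016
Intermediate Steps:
k(Q, F) = -3 + F + Q (k(Q, F) = -3 + (Q + F) = -3 + (F + Q) = -3 + F + Q)
(-482 + k(-10, -1))² = (-482 + (-3 - 1 - 10))² = (-482 - 14)² = (-496)² = 246016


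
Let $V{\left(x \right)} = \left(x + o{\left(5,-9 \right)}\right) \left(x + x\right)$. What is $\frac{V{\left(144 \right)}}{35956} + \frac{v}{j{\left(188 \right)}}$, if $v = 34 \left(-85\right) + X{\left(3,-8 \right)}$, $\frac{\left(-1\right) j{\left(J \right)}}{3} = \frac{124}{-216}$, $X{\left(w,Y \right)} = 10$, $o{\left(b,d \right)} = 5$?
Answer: $- \frac{465657192}{278659} \approx -1671.1$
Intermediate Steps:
$V{\left(x \right)} = 2 x \left(5 + x\right)$ ($V{\left(x \right)} = \left(x + 5\right) \left(x + x\right) = \left(5 + x\right) 2 x = 2 x \left(5 + x\right)$)
$j{\left(J \right)} = \frac{31}{18}$ ($j{\left(J \right)} = - 3 \frac{124}{-216} = - 3 \cdot 124 \left(- \frac{1}{216}\right) = \left(-3\right) \left(- \frac{31}{54}\right) = \frac{31}{18}$)
$v = -2880$ ($v = 34 \left(-85\right) + 10 = -2890 + 10 = -2880$)
$\frac{V{\left(144 \right)}}{35956} + \frac{v}{j{\left(188 \right)}} = \frac{2 \cdot 144 \left(5 + 144\right)}{35956} - \frac{2880}{\frac{31}{18}} = 2 \cdot 144 \cdot 149 \cdot \frac{1}{35956} - \frac{51840}{31} = 42912 \cdot \frac{1}{35956} - \frac{51840}{31} = \frac{10728}{8989} - \frac{51840}{31} = - \frac{465657192}{278659}$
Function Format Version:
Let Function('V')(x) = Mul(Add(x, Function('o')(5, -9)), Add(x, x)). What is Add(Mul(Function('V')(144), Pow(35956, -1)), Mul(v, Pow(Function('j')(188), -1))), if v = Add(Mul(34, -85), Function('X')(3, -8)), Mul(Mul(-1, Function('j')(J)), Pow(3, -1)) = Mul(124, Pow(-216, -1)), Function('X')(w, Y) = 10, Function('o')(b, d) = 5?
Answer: Rational(-465657192, 278659) ≈ -1671.1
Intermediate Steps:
Function('V')(x) = Mul(2, x, Add(5, x)) (Function('V')(x) = Mul(Add(x, 5), Add(x, x)) = Mul(Add(5, x), Mul(2, x)) = Mul(2, x, Add(5, x)))
Function('j')(J) = Rational(31, 18) (Function('j')(J) = Mul(-3, Mul(124, Pow(-216, -1))) = Mul(-3, Mul(124, Rational(-1, 216))) = Mul(-3, Rational(-31, 54)) = Rational(31, 18))
v = -2880 (v = Add(Mul(34, -85), 10) = Add(-2890, 10) = -2880)
Add(Mul(Function('V')(144), Pow(35956, -1)), Mul(v, Pow(Function('j')(188), -1))) = Add(Mul(Mul(2, 144, Add(5, 144)), Pow(35956, -1)), Mul(-2880, Pow(Rational(31, 18), -1))) = Add(Mul(Mul(2, 144, 149), Rational(1, 35956)), Mul(-2880, Rational(18, 31))) = Add(Mul(42912, Rational(1, 35956)), Rational(-51840, 31)) = Add(Rational(10728, 8989), Rational(-51840, 31)) = Rational(-465657192, 278659)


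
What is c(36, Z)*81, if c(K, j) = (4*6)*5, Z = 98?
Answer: 9720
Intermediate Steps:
c(K, j) = 120 (c(K, j) = 24*5 = 120)
c(36, Z)*81 = 120*81 = 9720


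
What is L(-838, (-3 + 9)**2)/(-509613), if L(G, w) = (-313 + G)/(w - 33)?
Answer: 1151/1528839 ≈ 0.00075286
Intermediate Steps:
L(G, w) = (-313 + G)/(-33 + w)
L(-838, (-3 + 9)**2)/(-509613) = ((-313 - 838)/(-33 + (-3 + 9)**2))/(-509613) = (-1151/(-33 + 6**2))*(-1/509613) = (-1151/(-33 + 36))*(-1/509613) = (-1151/3)*(-1/509613) = ((1/3)*(-1151))*(-1/509613) = -1151/3*(-1/509613) = 1151/1528839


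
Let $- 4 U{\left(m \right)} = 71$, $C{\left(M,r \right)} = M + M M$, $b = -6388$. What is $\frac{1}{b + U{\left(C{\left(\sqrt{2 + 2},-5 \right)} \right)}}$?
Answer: $- \frac{4}{25623} \approx -0.00015611$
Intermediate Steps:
$C{\left(M,r \right)} = M + M^{2}$
$U{\left(m \right)} = - \frac{71}{4}$ ($U{\left(m \right)} = \left(- \frac{1}{4}\right) 71 = - \frac{71}{4}$)
$\frac{1}{b + U{\left(C{\left(\sqrt{2 + 2},-5 \right)} \right)}} = \frac{1}{-6388 - \frac{71}{4}} = \frac{1}{- \frac{25623}{4}} = - \frac{4}{25623}$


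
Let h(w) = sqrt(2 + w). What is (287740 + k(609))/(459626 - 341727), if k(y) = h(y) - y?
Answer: 287131/117899 + sqrt(611)/117899 ≈ 2.4356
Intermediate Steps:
k(y) = sqrt(2 + y) - y
(287740 + k(609))/(459626 - 341727) = (287740 + (sqrt(2 + 609) - 1*609))/(459626 - 341727) = (287740 + (sqrt(611) - 609))/117899 = (287740 + (-609 + sqrt(611)))*(1/117899) = (287131 + sqrt(611))*(1/117899) = 287131/117899 + sqrt(611)/117899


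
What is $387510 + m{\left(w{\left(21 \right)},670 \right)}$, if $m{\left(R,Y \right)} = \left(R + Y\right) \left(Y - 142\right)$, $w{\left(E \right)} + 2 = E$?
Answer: $751302$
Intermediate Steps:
$w{\left(E \right)} = -2 + E$
$m{\left(R,Y \right)} = \left(-142 + Y\right) \left(R + Y\right)$ ($m{\left(R,Y \right)} = \left(R + Y\right) \left(-142 + Y\right) = \left(-142 + Y\right) \left(R + Y\right)$)
$387510 + m{\left(w{\left(21 \right)},670 \right)} = 387510 + \left(670^{2} - 142 \left(-2 + 21\right) - 95140 + \left(-2 + 21\right) 670\right) = 387510 + \left(448900 - 2698 - 95140 + 19 \cdot 670\right) = 387510 + \left(448900 - 2698 - 95140 + 12730\right) = 387510 + 363792 = 751302$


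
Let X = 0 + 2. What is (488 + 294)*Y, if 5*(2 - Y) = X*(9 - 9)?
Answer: 1564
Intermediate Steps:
X = 2
Y = 2 (Y = 2 - 2*(9 - 9)/5 = 2 - 2*0/5 = 2 - ⅕*0 = 2 + 0 = 2)
(488 + 294)*Y = (488 + 294)*2 = 782*2 = 1564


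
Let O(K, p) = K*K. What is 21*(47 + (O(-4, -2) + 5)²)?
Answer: 10248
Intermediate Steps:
O(K, p) = K²
21*(47 + (O(-4, -2) + 5)²) = 21*(47 + ((-4)² + 5)²) = 21*(47 + (16 + 5)²) = 21*(47 + 21²) = 21*(47 + 441) = 21*488 = 10248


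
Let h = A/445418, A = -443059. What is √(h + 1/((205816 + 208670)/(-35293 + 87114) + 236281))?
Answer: 19*I*√154939869695736419625375970/237131483533442 ≈ 0.99735*I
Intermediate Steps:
h = -443059/445418 ≈ -0.99470
√(h + 1/((205816 + 208670)/(-35293 + 87114) + 236281)) = √(-443059/445418 + 1/((205816 + 208670)/(-35293 + 87114) + 236281)) = √(-443059/445418 + 1/(414486/51821 + 236281)) = √(-443059/445418 + 1/(12244732187/51821)) = √(-443059/445418 + 51821/12244732187) = √(-5425115716033855/5454024121269166) = 19*I*√154939869695736419625375970/237131483533442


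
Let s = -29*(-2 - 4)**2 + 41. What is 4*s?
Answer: -4012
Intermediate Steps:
s = -1003 (s = -29*(-6)**2 + 41 = -29*36 + 41 = -1044 + 41 = -1003)
4*s = 4*(-1003) = -4012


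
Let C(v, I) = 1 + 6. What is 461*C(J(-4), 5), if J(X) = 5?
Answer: 3227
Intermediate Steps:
C(v, I) = 7
461*C(J(-4), 5) = 461*7 = 3227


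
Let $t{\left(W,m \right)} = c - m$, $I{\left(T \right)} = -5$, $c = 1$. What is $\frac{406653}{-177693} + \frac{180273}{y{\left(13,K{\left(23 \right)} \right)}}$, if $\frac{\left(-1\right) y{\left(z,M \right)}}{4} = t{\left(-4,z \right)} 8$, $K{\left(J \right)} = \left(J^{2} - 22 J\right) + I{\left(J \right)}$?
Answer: $\frac{3541899493}{7581568} \approx 467.17$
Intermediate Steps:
$t{\left(W,m \right)} = 1 - m$
$K{\left(J \right)} = -5 + J^{2} - 22 J$ ($K{\left(J \right)} = \left(J^{2} - 22 J\right) - 5 = -5 + J^{2} - 22 J$)
$y{\left(z,M \right)} = -32 + 32 z$ ($y{\left(z,M \right)} = - 4 \left(1 - z\right) 8 = - 4 \left(8 - 8 z\right) = -32 + 32 z$)
$\frac{406653}{-177693} + \frac{180273}{y{\left(13,K{\left(23 \right)} \right)}} = \frac{406653}{-177693} + \frac{180273}{-32 + 32 \cdot 13} = 406653 \left(- \frac{1}{177693}\right) + \frac{180273}{-32 + 416} = - \frac{135551}{59231} + \frac{180273}{384} = - \frac{135551}{59231} + 180273 \cdot \frac{1}{384} = - \frac{135551}{59231} + \frac{60091}{128} = \frac{3541899493}{7581568}$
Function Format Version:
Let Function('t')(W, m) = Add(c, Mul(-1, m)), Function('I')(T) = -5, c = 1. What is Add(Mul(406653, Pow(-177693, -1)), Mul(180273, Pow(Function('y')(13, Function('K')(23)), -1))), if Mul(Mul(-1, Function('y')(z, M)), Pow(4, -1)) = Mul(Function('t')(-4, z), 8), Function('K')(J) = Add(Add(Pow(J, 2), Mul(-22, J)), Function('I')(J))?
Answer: Rational(3541899493, 7581568) ≈ 467.17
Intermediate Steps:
Function('t')(W, m) = Add(1, Mul(-1, m))
Function('K')(J) = Add(-5, Pow(J, 2), Mul(-22, J)) (Function('K')(J) = Add(Add(Pow(J, 2), Mul(-22, J)), -5) = Add(-5, Pow(J, 2), Mul(-22, J)))
Function('y')(z, M) = Add(-32, Mul(32, z)) (Function('y')(z, M) = Mul(-4, Mul(Add(1, Mul(-1, z)), 8)) = Mul(-4, Add(8, Mul(-8, z))) = Add(-32, Mul(32, z)))
Add(Mul(406653, Pow(-177693, -1)), Mul(180273, Pow(Function('y')(13, Function('K')(23)), -1))) = Add(Mul(406653, Pow(-177693, -1)), Mul(180273, Pow(Add(-32, Mul(32, 13)), -1))) = Add(Mul(406653, Rational(-1, 177693)), Mul(180273, Pow(Add(-32, 416), -1))) = Add(Rational(-135551, 59231), Mul(180273, Pow(384, -1))) = Add(Rational(-135551, 59231), Mul(180273, Rational(1, 384))) = Add(Rational(-135551, 59231), Rational(60091, 128)) = Rational(3541899493, 7581568)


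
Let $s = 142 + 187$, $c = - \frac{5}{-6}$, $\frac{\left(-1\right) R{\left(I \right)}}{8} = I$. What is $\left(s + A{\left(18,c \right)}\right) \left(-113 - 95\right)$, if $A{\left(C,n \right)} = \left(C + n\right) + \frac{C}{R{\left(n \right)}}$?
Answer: $- \frac{1076816}{15} \approx -71788.0$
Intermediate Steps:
$R{\left(I \right)} = - 8 I$
$c = \frac{5}{6}$ ($c = \left(-5\right) \left(- \frac{1}{6}\right) = \frac{5}{6} \approx 0.83333$)
$s = 329$
$A{\left(C,n \right)} = C + n - \frac{C}{8 n}$ ($A{\left(C,n \right)} = \left(C + n\right) + \frac{C}{\left(-8\right) n} = \left(C + n\right) + C \left(- \frac{1}{8 n}\right) = \left(C + n\right) - \frac{C}{8 n} = C + n - \frac{C}{8 n}$)
$\left(s + A{\left(18,c \right)}\right) \left(-113 - 95\right) = \left(329 + \left(18 + \frac{5}{6} - \frac{9}{4 \cdot \frac{5}{6}}\right)\right) \left(-113 - 95\right) = \left(329 + \left(18 + \frac{5}{6} - \frac{9}{4} \cdot \frac{6}{5}\right)\right) \left(-208\right) = \left(329 + \left(18 + \frac{5}{6} - \frac{27}{10}\right)\right) \left(-208\right) = \left(329 + \frac{242}{15}\right) \left(-208\right) = \frac{5177}{15} \left(-208\right) = - \frac{1076816}{15}$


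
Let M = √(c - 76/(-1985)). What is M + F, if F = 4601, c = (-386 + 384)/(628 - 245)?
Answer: 4601 + √19111290190/760255 ≈ 4601.2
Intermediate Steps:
c = -2/383 ≈ -0.0052219
M = √19111290190/760255 (M = √(-2/383 - 76/(-1985)) = √(-2/383 - 76*(-1/1985)) = √(-2/383 + 76/1985) = √(25138/760255) = √19111290190/760255 ≈ 0.18184)
M + F = √19111290190/760255 + 4601 = 4601 + √19111290190/760255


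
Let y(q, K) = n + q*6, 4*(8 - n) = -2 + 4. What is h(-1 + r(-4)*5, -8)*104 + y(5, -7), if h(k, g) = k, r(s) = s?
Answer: -4293/2 ≈ -2146.5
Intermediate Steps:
n = 15/2 (n = 8 - (-2 + 4)/4 = 8 - 1/4*2 = 8 - 1/2 = 15/2 ≈ 7.5000)
y(q, K) = 15/2 + 6*q (y(q, K) = 15/2 + q*6 = 15/2 + 6*q)
h(-1 + r(-4)*5, -8)*104 + y(5, -7) = (-1 - 4*5)*104 + (15/2 + 6*5) = (-1 - 20)*104 + (15/2 + 30) = -21*104 + 75/2 = -2184 + 75/2 = -4293/2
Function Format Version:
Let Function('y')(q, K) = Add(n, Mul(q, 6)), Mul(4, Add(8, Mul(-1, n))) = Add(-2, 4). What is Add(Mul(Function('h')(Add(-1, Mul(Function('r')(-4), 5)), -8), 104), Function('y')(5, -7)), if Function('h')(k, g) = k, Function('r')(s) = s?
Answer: Rational(-4293, 2) ≈ -2146.5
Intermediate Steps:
n = Rational(15, 2) (n = Add(8, Mul(Rational(-1, 4), Add(-2, 4))) = Add(8, Mul(Rational(-1, 4), 2)) = Add(8, Rational(-1, 2)) = Rational(15, 2) ≈ 7.5000)
Function('y')(q, K) = Add(Rational(15, 2), Mul(6, q)) (Function('y')(q, K) = Add(Rational(15, 2), Mul(q, 6)) = Add(Rational(15, 2), Mul(6, q)))
Add(Mul(Function('h')(Add(-1, Mul(Function('r')(-4), 5)), -8), 104), Function('y')(5, -7)) = Add(Mul(Add(-1, Mul(-4, 5)), 104), Add(Rational(15, 2), Mul(6, 5))) = Add(Mul(Add(-1, -20), 104), Add(Rational(15, 2), 30)) = Add(Mul(-21, 104), Rational(75, 2)) = Add(-2184, Rational(75, 2)) = Rational(-4293, 2)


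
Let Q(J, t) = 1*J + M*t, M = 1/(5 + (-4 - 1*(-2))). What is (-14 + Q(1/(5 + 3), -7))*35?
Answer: -13615/24 ≈ -567.29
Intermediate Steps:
M = ⅓ (M = 1/(5 + (-4 + 2)) = 1/(5 - 2) = 1/3 = ⅓ ≈ 0.33333)
Q(J, t) = J + t/3 (Q(J, t) = 1*J + t/3 = J + t/3)
(-14 + Q(1/(5 + 3), -7))*35 = (-14 + (1/(5 + 3) + (⅓)*(-7)))*35 = (-14 + (1/8 - 7/3))*35 = (-14 + (⅛ - 7/3))*35 = (-14 - 53/24)*35 = -389/24*35 = -13615/24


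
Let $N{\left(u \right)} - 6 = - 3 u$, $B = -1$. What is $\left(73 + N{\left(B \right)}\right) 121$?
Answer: $9922$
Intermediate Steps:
$N{\left(u \right)} = 6 - 3 u$
$\left(73 + N{\left(B \right)}\right) 121 = \left(73 + \left(6 - -3\right)\right) 121 = \left(73 + \left(6 + 3\right)\right) 121 = \left(73 + 9\right) 121 = 82 \cdot 121 = 9922$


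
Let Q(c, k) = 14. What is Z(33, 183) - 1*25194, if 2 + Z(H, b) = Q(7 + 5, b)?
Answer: -25182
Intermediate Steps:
Z(H, b) = 12 (Z(H, b) = -2 + 14 = 12)
Z(33, 183) - 1*25194 = 12 - 1*25194 = 12 - 25194 = -25182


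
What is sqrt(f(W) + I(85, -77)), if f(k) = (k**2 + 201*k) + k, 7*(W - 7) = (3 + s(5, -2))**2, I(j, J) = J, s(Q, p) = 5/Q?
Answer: sqrt(92362)/7 ≈ 43.416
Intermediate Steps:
W = 65/7 (W = 7 + (3 + 5/5)**2/7 = 7 + (3 + 5*(1/5))**2/7 = 7 + (3 + 1)**2/7 = 7 + (1/7)*4**2 = 7 + (1/7)*16 = 7 + 16/7 = 65/7 ≈ 9.2857)
f(k) = k**2 + 202*k
sqrt(f(W) + I(85, -77)) = sqrt(65*(202 + 65/7)/7 - 77) = sqrt((65/7)*(1479/7) - 77) = sqrt(96135/49 - 77) = sqrt(92362/49) = sqrt(92362)/7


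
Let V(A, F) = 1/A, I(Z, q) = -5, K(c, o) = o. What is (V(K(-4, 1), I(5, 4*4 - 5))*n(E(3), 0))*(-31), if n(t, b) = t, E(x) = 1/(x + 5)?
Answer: -31/8 ≈ -3.8750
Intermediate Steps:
E(x) = 1/(5 + x)
(V(K(-4, 1), I(5, 4*4 - 5))*n(E(3), 0))*(-31) = (1/(1*(5 + 3)))*(-31) = (1/8)*(-31) = (1*(⅛))*(-31) = (⅛)*(-31) = -31/8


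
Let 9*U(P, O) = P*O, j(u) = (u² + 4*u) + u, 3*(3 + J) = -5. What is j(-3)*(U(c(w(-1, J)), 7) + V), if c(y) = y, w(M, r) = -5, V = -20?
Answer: 430/3 ≈ 143.33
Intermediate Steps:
J = -14/3 (J = -3 + (⅓)*(-5) = -3 - 5/3 = -14/3 ≈ -4.6667)
j(u) = u² + 5*u
U(P, O) = O*P/9 (U(P, O) = (P*O)/9 = (O*P)/9 = O*P/9)
j(-3)*(U(c(w(-1, J)), 7) + V) = (-3*(5 - 3))*((⅑)*7*(-5) - 20) = (-3*2)*(-35/9 - 20) = -6*(-215/9) = 430/3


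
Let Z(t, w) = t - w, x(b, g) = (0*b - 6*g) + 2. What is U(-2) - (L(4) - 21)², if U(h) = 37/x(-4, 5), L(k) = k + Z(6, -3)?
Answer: -1829/28 ≈ -65.321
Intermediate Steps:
x(b, g) = 2 - 6*g (x(b, g) = (0 - 6*g) + 2 = -6*g + 2 = 2 - 6*g)
L(k) = 9 + k (L(k) = k + (6 - 1*(-3)) = k + (6 + 3) = k + 9 = 9 + k)
U(h) = -37/28 (U(h) = 37/(2 - 6*5) = 37/(2 - 30) = 37/(-28) = 37*(-1/28) = -37/28)
U(-2) - (L(4) - 21)² = -37/28 - ((9 + 4) - 21)² = -37/28 - (13 - 21)² = -37/28 - 1*(-8)² = -37/28 - 1*64 = -37/28 - 64 = -1829/28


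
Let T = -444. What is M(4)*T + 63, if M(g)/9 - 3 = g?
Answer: -27909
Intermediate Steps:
M(g) = 27 + 9*g
M(4)*T + 63 = (27 + 9*4)*(-444) + 63 = (27 + 36)*(-444) + 63 = 63*(-444) + 63 = -27972 + 63 = -27909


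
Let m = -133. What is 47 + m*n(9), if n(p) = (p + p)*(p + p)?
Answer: -43045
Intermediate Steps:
n(p) = 4*p² (n(p) = (2*p)*(2*p) = 4*p²)
47 + m*n(9) = 47 - 532*9² = 47 - 532*81 = 47 - 133*324 = 47 - 43092 = -43045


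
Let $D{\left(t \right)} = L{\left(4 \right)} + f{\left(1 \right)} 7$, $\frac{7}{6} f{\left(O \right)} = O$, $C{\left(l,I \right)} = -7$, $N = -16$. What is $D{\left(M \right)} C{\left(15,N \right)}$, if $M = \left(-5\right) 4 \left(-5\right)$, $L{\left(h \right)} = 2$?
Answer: $-56$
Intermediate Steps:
$f{\left(O \right)} = \frac{6 O}{7}$
$M = 100$ ($M = \left(-20\right) \left(-5\right) = 100$)
$D{\left(t \right)} = 8$ ($D{\left(t \right)} = 2 + \frac{6}{7} \cdot 1 \cdot 7 = 2 + \frac{6}{7} \cdot 7 = 2 + 6 = 8$)
$D{\left(M \right)} C{\left(15,N \right)} = 8 \left(-7\right) = -56$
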